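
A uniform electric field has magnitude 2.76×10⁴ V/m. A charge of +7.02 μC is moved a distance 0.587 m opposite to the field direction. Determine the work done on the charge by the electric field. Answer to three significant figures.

-0.114 J

The potential change for a displacement 0.587 m opposite to the field direction is ΔV = +Ed = 1.62×10⁴ V.
W_field = −qΔV = -0.114 J.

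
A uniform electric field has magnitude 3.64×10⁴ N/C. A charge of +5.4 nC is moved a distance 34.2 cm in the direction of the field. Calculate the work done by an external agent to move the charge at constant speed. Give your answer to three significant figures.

-6.72×10⁻⁵ J

The potential change for a displacement 34.2 cm in the direction of the field is ΔV = −Ed = -1.24×10⁴ V.
W_ext = qΔV = -6.72×10⁻⁵ J.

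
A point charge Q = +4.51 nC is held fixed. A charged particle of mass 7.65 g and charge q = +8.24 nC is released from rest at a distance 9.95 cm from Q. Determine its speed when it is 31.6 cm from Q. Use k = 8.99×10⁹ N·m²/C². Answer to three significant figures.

0.0245 m/s

Only the electrostatic force acts, so mechanical energy is conserved: ½mv² = U₁ − U₂ = kQq(1/r₁ − 1/r₂).
U₁ − U₂ = (8.99×10⁹ N·m²/C²)(4.51×10⁻⁹ C)(8.24×10⁻⁹ C)(1/0.0995 − 1/0.316) = 2.30×10⁻⁶ J.
v = √(2·2.30×10⁻⁶/7.65×10⁻³) = 0.0245 m/s.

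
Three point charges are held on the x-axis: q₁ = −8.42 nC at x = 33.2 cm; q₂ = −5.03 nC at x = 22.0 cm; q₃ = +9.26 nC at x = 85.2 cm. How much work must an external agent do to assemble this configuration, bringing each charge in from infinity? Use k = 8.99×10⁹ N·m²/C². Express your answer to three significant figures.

The work to assemble the configuration equals its total potential energy, U = Σ kqᵢqⱼ/rᵢⱼ over all pairs.
Pair separations: r₁₂ = 0.112 m, r₁₃ = 0.520 m, r₂₃ = 0.632 m.
U = (3.40×10⁻⁶) + (-1.35×10⁻⁶) + (-6.63×10⁻⁷) = 1.39×10⁻⁶ J.

1.39×10⁻⁶ J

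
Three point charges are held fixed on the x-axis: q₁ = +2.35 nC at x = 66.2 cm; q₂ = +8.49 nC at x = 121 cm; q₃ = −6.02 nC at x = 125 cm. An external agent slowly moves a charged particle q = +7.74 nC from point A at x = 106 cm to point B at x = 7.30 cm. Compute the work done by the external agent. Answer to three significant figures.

For quasistatic motion the external work equals the change in potential energy: W_ext = qΔV = q(V_B − V_A).
At A: distances to the source charges are 0.398 m, 0.150 m, 0.190 m; V_A = Σ kqᵢ/rᵢ = 277 V.
At B: distances to the source charges are 0.589 m, 1.14 m, 1.18 m; V_B = Σ kqᵢ/rᵢ = 57.0 V.
ΔV = V_B − V_A = -220 V.
W_ext = qΔV = (7.74×10⁻⁹ C)(-220 V) = -1.70×10⁻⁶ J.

-1.70×10⁻⁶ J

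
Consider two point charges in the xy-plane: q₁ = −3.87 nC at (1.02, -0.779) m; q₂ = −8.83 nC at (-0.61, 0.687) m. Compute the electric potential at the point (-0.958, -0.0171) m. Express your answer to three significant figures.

The total potential is the scalar sum of each charge's contribution, V = Σ kqᵢ/rᵢ.
Distances from the field point to each charge: r₁ = 2.12 m, r₂ = 0.785 m.
V = k[(-3.87×10⁻⁹)/(2.12) + (-8.83×10⁻⁹)/(0.785)] = -117 V.

-117 V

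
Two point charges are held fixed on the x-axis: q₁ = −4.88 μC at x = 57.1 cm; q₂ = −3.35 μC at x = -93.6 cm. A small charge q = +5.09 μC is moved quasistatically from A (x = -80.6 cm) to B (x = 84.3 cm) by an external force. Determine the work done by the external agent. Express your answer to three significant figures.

0.434 J

For quasistatic motion the external work equals the change in potential energy: W_ext = qΔV = q(V_B − V_A).
At A: distances to the source charges are 1.38 m, 0.130 m; V_A = Σ kqᵢ/rᵢ = -2.64×10⁵ V.
At B: distances to the source charges are 0.272 m, 1.78 m; V_B = Σ kqᵢ/rᵢ = -1.78×10⁵ V.
ΔV = V_B − V_A = 8.53×10⁴ V.
W_ext = qΔV = (5.09×10⁻⁶ C)(8.53×10⁴ V) = 0.434 J.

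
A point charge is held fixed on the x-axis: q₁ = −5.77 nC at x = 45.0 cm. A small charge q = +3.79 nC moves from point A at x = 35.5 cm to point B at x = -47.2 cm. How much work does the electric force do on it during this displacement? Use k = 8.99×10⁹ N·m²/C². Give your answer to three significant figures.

The work done by the electric force is W_field = −ΔU = −q(V_B − V_A) = q(V_A − V_B).
At A: distance to the source charge is 0.0950 m; V_A = kq₁/r = -546 V.
At B: distance to the source charge is 0.922 m; V_B = kq₁/r = -56.3 V.
ΔV = V_B − V_A = 490 V.
W_field = −qΔV = −(3.79×10⁻⁹ C)(490 V) = -1.86×10⁻⁶ J.

-1.86×10⁻⁶ J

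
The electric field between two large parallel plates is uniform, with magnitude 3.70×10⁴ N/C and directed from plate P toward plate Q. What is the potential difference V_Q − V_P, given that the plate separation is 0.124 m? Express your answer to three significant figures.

-4590 V

In a uniform field, potential decreases in the direction of E: ΔV = −E·d for a displacement d parallel to E.
Going from P to Q is a displacement of 0.124 m along the field, so V_Q − V_P = −Ed = -4590 V.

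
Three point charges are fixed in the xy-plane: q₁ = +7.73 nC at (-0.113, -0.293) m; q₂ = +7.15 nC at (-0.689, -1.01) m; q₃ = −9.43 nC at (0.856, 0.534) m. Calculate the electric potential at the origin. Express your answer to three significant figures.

The total potential is the scalar sum of each charge's contribution, V = Σ kqᵢ/rᵢ.
Distances from the field point to each charge: r₁ = 0.314 m, r₂ = 1.22 m, r₃ = 1.01 m.
V = k[(7.73×10⁻⁹)/(0.314) + (7.15×10⁻⁹)/(1.22) + (-9.43×10⁻⁹)/(1.01)] = 190 V.

190 V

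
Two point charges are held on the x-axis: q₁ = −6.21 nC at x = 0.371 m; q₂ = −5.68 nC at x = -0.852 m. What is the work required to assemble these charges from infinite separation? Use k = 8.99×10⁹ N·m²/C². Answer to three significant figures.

The assembly work is the sum of pairwise potential energies, U = Σ_{i<j} kqᵢqⱼ/rᵢⱼ.
Pair separations: r₁₂ = 1.22 m.
U = (2.59×10⁻⁷) = 2.59×10⁻⁷ J.

2.59×10⁻⁷ J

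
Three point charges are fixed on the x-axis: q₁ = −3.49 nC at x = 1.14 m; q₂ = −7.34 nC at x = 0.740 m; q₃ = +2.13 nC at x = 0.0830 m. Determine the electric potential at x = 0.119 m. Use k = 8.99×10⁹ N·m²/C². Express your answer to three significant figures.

395 V

Electric potential is a scalar, so the contributions from each charge add algebraically: V = Σ kqᵢ/rᵢ.
Distances from the field point to each charge: r₁ = 1.02 m, r₂ = 0.621 m, r₃ = 0.0360 m.
V = k[(-3.49×10⁻⁹)/(1.02) + (-7.34×10⁻⁹)/(0.621) + (2.13×10⁻⁹)/(0.0360)] = 395 V.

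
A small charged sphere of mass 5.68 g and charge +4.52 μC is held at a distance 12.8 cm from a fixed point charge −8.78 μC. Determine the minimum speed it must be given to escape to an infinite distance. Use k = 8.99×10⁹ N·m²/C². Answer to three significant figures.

To just escape, total mechanical energy must reach zero at infinity: ½mv²_min + U = 0, so ½mv²_min = −U = |kQq|/r.
|U| = |kQq|/r = (8.99×10⁹ N·m²/C²)(8.78×10⁻⁶)(4.52×10⁻⁶)/(0.128) = 2.79 J.
v_min = √(2|U|/m) = √(2·2.79/5.68×10⁻³) = 31.3 m/s.

31.3 m/s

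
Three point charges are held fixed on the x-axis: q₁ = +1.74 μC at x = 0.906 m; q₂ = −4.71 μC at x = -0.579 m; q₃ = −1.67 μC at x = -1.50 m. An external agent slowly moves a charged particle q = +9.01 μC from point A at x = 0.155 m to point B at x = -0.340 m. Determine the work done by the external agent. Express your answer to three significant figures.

-1.19 J

For quasistatic motion the external work equals the change in potential energy: W_ext = qΔV = q(V_B − V_A).
At A: distances to the source charges are 0.751 m, 0.734 m, 1.66 m; V_A = Σ kqᵢ/rᵢ = -4.59×10⁴ V.
At B: distances to the source charges are 1.25 m, 0.239 m, 1.16 m; V_B = Σ kqᵢ/rᵢ = -1.78×10⁵ V.
ΔV = V_B − V_A = -1.32×10⁵ V.
W_ext = qΔV = (9.01×10⁻⁶ C)(-1.32×10⁵ V) = -1.19 J.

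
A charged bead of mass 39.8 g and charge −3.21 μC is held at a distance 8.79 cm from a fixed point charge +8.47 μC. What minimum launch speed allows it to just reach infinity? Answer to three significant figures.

11.8 m/s

To just escape, total mechanical energy must reach zero at infinity: ½mv²_min + U = 0, so ½mv²_min = −U = |kQq|/r.
|U| = |kQq|/r = (8.99×10⁹ N·m²/C²)(8.47×10⁻⁶)(3.21×10⁻⁶)/(0.0879) = 2.78 J.
v_min = √(2|U|/m) = √(2·2.78/0.0398) = 11.8 m/s.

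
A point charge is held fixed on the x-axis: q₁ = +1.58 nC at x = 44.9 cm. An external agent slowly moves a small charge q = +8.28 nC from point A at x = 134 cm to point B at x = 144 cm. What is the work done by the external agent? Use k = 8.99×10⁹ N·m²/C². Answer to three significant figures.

-1.33×10⁻⁸ J

For quasistatic motion the external work equals the change in potential energy: W_ext = qΔV = q(V_B − V_A).
At A: distance to the source charge is 0.891 m; V_A = kq₁/r = 15.9 V.
At B: distance to the source charge is 0.991 m; V_B = kq₁/r = 14.3 V.
ΔV = V_B − V_A = -1.61 V.
W_ext = qΔV = (8.28×10⁻⁹ C)(-1.61 V) = -1.33×10⁻⁸ J.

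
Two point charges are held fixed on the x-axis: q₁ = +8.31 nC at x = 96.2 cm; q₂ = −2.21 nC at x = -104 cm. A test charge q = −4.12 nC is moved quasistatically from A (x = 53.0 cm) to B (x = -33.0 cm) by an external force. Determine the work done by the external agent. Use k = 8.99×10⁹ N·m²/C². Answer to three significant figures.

For quasistatic motion the external work equals the change in potential energy: W_ext = qΔV = q(V_B − V_A).
At A: distances to the source charges are 0.432 m, 1.57 m; V_A = Σ kqᵢ/rᵢ = 160 V.
At B: distances to the source charges are 1.29 m, 0.710 m; V_B = Σ kqᵢ/rᵢ = 29.8 V.
ΔV = V_B − V_A = -130 V.
W_ext = qΔV = (-4.12×10⁻⁹ C)(-130 V) = 5.37×10⁻⁷ J.

5.37×10⁻⁷ J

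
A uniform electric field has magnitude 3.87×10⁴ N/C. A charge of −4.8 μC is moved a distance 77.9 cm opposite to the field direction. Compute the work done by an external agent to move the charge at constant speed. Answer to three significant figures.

The potential change for a displacement 77.9 cm opposite to the field direction is ΔV = +Ed = 3.01×10⁴ V.
W_ext = qΔV = -0.145 J.

-0.145 J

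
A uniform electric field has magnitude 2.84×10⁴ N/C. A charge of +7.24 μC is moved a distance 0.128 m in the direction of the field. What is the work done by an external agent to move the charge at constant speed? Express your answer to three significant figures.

The potential change for a displacement 0.128 m in the direction of the field is ΔV = −Ed = -3640 V.
W_ext = qΔV = -0.0263 J.

-0.0263 J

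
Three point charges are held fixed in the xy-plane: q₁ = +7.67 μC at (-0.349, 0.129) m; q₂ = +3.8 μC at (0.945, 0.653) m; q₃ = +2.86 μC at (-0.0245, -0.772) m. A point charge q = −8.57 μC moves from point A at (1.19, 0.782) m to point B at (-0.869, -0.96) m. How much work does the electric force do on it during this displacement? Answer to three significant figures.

The work done by the electric force is W_field = −ΔU = −q(V_B − V_A) = q(V_A − V_B).
At A: distances to the source charges are 1.67 m, 0.277 m, 1.97 m; V_A = Σ kqᵢ/rᵢ = 1.78×10⁵ V.
At B: distances to the source charges are 1.21 m, 2.43 m, 0.865 m; V_B = Σ kqᵢ/rᵢ = 1.01×10⁵ V.
ΔV = V_B − V_A = -7.67×10⁴ V.
W_field = −qΔV = −(-8.57×10⁻⁶ C)(-7.67×10⁴ V) = -0.658 J.

-0.658 J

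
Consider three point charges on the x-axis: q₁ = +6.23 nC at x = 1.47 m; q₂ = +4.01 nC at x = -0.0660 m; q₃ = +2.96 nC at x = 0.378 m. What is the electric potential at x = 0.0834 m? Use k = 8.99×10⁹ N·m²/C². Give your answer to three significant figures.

Electric potential is a scalar, so the contributions from each charge add algebraically: V = Σ kqᵢ/rᵢ.
Distances from the field point to each charge: r₁ = 1.39 m, r₂ = 0.149 m, r₃ = 0.295 m.
V = k[(6.23×10⁻⁹)/(1.39) + (4.01×10⁻⁹)/(0.149) + (2.96×10⁻⁹)/(0.295)] = 372 V.

372 V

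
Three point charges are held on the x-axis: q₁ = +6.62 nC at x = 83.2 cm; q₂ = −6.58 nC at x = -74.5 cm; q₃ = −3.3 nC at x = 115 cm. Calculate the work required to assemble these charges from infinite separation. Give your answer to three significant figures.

The work to assemble the configuration equals its total potential energy, U = Σ kqᵢqⱼ/rᵢⱼ over all pairs.
Pair separations: r₁₂ = 1.58 m, r₁₃ = 0.318 m, r₂₃ = 1.90 m.
U = (-2.48×10⁻⁷) + (-6.18×10⁻⁷) + (1.03×10⁻⁷) = -7.63×10⁻⁷ J.

-7.63×10⁻⁷ J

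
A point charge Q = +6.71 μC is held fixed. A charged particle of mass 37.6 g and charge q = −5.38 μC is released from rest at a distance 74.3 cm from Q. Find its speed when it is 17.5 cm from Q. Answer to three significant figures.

Only the electrostatic force acts, so mechanical energy is conserved: ½mv² = U₁ − U₂ = kQq(1/r₁ − 1/r₂).
U₁ − U₂ = (8.99×10⁹ N·m²/C²)(6.71×10⁻⁶ C)(-5.38×10⁻⁶ C)(1/0.743 − 1/0.175) = 1.42 J.
v = √(2·1.42/0.0376) = 8.68 m/s.

8.68 m/s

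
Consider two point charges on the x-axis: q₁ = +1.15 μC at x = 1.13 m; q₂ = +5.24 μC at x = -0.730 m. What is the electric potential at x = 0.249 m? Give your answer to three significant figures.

Electric potential is a scalar, so the contributions from each charge add algebraically: V = Σ kqᵢ/rᵢ.
Distances from the field point to each charge: r₁ = 0.881 m, r₂ = 0.979 m.
V = k[(1.15×10⁻⁶)/(0.881) + (5.24×10⁻⁶)/(0.979)] = 5.99×10⁴ V.

5.99×10⁴ V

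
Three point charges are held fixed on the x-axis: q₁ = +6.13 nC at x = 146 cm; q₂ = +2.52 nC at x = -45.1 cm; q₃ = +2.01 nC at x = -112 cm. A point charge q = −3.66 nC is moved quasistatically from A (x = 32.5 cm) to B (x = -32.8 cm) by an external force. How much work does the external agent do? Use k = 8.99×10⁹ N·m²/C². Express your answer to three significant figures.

-5.40×10⁻⁷ J

For quasistatic motion the external work equals the change in potential energy: W_ext = qΔV = q(V_B − V_A).
At A: distances to the source charges are 1.14 m, 0.776 m, 1.45 m; V_A = Σ kqᵢ/rᵢ = 90.3 V.
At B: distances to the source charges are 1.79 m, 0.123 m, 0.792 m; V_B = Σ kqᵢ/rᵢ = 238 V.
ΔV = V_B − V_A = 148 V.
W_ext = qΔV = (-3.66×10⁻⁹ C)(148 V) = -5.40×10⁻⁷ J.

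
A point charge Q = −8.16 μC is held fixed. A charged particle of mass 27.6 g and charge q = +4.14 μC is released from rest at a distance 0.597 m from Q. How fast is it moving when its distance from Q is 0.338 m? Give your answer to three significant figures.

5.31 m/s

Only the electrostatic force acts, so mechanical energy is conserved: ½mv² = U₁ − U₂ = kQq(1/r₁ − 1/r₂).
U₁ − U₂ = (8.99×10⁹ N·m²/C²)(-8.16×10⁻⁶ C)(4.14×10⁻⁶ C)(1/0.597 − 1/0.338) = 0.390 J.
v = √(2·0.390/0.0276) = 5.31 m/s.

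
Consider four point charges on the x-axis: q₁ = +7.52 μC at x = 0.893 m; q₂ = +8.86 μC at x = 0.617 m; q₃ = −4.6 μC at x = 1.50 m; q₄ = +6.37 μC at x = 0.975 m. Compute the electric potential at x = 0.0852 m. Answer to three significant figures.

The total potential is the scalar sum of each charge's contribution, V = Σ kqᵢ/rᵢ.
Distances from the field point to each charge: r₁ = 0.808 m, r₂ = 0.532 m, r₃ = 1.41 m, r₄ = 0.890 m.
V = k[(7.52×10⁻⁶)/(0.808) + (8.86×10⁻⁶)/(0.532) + (-4.60×10⁻⁶)/(1.41) + (6.37×10⁻⁶)/(0.890)] = 2.69×10⁵ V.

2.69×10⁵ V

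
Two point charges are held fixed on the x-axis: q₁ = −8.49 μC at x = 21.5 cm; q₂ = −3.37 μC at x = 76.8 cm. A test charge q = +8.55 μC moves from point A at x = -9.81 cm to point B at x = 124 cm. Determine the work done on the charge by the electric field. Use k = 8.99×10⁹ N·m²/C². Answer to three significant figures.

-1.20 J

The work done by the electric force is W_field = −ΔU = −q(V_B − V_A) = q(V_A − V_B).
At A: distances to the source charges are 0.313 m, 0.866 m; V_A = Σ kqᵢ/rᵢ = -2.79×10⁵ V.
At B: distances to the source charges are 1.02 m, 0.472 m; V_B = Σ kqᵢ/rᵢ = -1.39×10⁵ V.
ΔV = V_B − V_A = 1.40×10⁵ V.
W_field = −qΔV = −(8.55×10⁻⁶ C)(1.40×10⁵ V) = -1.20 J.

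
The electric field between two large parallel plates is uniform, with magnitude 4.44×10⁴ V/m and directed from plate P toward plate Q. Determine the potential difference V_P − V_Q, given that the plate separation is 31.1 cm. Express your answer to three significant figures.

1.38×10⁴ V

In a uniform field, potential decreases in the direction of E: ΔV = −E·d for a displacement d parallel to E.
Going from Q to P is a displacement of 31.1 cm opposite to the field, so V_P − V_Q = +Ed = 1.38×10⁴ V.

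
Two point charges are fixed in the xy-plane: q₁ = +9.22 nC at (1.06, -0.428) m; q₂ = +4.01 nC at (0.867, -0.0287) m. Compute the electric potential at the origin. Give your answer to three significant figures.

The total potential is the scalar sum of each charge's contribution, V = Σ kqᵢ/rᵢ.
Distances from the field point to each charge: r₁ = 1.14 m, r₂ = 0.867 m.
V = k[(9.22×10⁻⁹)/(1.14) + (4.01×10⁻⁹)/(0.867)] = 114 V.

114 V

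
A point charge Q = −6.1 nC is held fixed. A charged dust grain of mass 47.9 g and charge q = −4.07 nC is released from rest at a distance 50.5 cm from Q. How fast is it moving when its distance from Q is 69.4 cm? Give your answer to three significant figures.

Only the electrostatic force acts, so mechanical energy is conserved: ½mv² = U₁ − U₂ = kQq(1/r₁ − 1/r₂).
U₁ − U₂ = (8.99×10⁹ N·m²/C²)(-6.10×10⁻⁹ C)(-4.07×10⁻⁹ C)(1/0.505 − 1/0.694) = 1.20×10⁻⁷ J.
v = √(2·1.20×10⁻⁷/0.0479) = 2.24×10⁻³ m/s.

2.24×10⁻³ m/s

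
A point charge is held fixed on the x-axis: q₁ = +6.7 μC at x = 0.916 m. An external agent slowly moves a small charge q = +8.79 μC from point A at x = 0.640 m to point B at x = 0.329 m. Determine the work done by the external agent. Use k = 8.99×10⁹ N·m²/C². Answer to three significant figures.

-1.02 J

For quasistatic motion the external work equals the change in potential energy: W_ext = qΔV = q(V_B − V_A).
At A: distance to the source charge is 0.276 m; V_A = kq₁/r = 2.18×10⁵ V.
At B: distance to the source charge is 0.587 m; V_B = kq₁/r = 1.03×10⁵ V.
ΔV = V_B − V_A = -1.16×10⁵ V.
W_ext = qΔV = (8.79×10⁻⁶ C)(-1.16×10⁵ V) = -1.02 J.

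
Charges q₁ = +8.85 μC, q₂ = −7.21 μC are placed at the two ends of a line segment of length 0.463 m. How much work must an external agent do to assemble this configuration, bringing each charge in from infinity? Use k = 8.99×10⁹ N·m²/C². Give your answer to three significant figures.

The work to assemble the configuration equals its total potential energy, U = Σ kqᵢqⱼ/rᵢⱼ over all pairs.
The separation is r = 0.463 m.
U = (-1.24) = -1.24 J.

-1.24 J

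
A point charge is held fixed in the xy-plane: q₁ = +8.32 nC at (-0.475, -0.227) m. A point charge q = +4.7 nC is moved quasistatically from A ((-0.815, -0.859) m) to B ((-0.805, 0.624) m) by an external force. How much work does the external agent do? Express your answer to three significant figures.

For quasistatic motion the external work equals the change in potential energy: W_ext = qΔV = q(V_B − V_A).
At A: distance to the source charge is 0.718 m; V_A = kq₁/r = 104 V.
At B: distance to the source charge is 0.913 m; V_B = kq₁/r = 81.9 V.
ΔV = V_B − V_A = -22.3 V.
W_ext = qΔV = (4.70×10⁻⁹ C)(-22.3 V) = -1.05×10⁻⁷ J.

-1.05×10⁻⁷ J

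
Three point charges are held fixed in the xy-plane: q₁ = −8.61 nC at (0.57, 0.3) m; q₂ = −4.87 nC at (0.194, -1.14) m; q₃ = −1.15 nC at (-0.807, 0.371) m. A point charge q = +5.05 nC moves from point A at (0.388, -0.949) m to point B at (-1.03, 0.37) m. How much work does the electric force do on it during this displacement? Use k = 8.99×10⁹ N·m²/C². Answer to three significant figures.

The work done by the electric force is W_field = −ΔU = −q(V_B − V_A) = q(V_A − V_B).
At A: distances to the source charges are 1.26 m, 0.272 m, 1.78 m; V_A = Σ kqᵢ/rᵢ = -228 V.
At B: distances to the source charges are 1.60 m, 1.94 m, 0.223 m; V_B = Σ kqᵢ/rᵢ = -117 V.
ΔV = V_B − V_A = 111 V.
W_field = −qΔV = −(5.05×10⁻⁹ C)(111 V) = -5.59×10⁻⁷ J.

-5.59×10⁻⁷ J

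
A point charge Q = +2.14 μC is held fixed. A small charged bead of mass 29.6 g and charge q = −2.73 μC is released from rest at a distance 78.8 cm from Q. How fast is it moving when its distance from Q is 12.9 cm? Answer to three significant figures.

Only the electrostatic force acts, so mechanical energy is conserved: ½mv² = U₁ − U₂ = kQq(1/r₁ − 1/r₂).
U₁ − U₂ = (8.99×10⁹ N·m²/C²)(2.14×10⁻⁶ C)(-2.73×10⁻⁶ C)(1/0.788 − 1/0.129) = 0.340 J.
v = √(2·0.340/0.0296) = 4.80 m/s.

4.80 m/s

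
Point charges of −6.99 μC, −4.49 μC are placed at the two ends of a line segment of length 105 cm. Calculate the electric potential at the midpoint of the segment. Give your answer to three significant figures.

-1.97×10⁵ V

Electric potential is a scalar, so the contributions from each charge add algebraically: V = Σ kqᵢ/rᵢ.
Each charge is 0.525 m from the midpoint.
V = k[(-6.99×10⁻⁶)/(0.525) + (-4.49×10⁻⁶)/(0.525)] = -1.97×10⁵ V.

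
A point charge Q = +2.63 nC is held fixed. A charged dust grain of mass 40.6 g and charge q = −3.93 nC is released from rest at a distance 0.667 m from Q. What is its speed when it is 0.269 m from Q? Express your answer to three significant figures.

Only the electrostatic force acts, so mechanical energy is conserved: ½mv² = U₁ − U₂ = kQq(1/r₁ − 1/r₂).
U₁ − U₂ = (8.99×10⁹ N·m²/C²)(2.63×10⁻⁹ C)(-3.93×10⁻⁹ C)(1/0.667 − 1/0.269) = 2.06×10⁻⁷ J.
v = √(2·2.06×10⁻⁷/0.0406) = 3.19×10⁻³ m/s.

3.19×10⁻³ m/s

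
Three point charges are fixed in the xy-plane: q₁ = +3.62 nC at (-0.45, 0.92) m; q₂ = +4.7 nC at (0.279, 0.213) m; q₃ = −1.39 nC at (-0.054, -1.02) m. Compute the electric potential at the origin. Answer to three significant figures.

Electric potential is a scalar, so the contributions from each charge add algebraically: V = Σ kqᵢ/rᵢ.
Distances from the field point to each charge: r₁ = 1.02 m, r₂ = 0.351 m, r₃ = 1.02 m.
V = k[(3.62×10⁻⁹)/(1.02) + (4.70×10⁻⁹)/(0.351) + (-1.39×10⁻⁹)/(1.02)] = 140 V.

140 V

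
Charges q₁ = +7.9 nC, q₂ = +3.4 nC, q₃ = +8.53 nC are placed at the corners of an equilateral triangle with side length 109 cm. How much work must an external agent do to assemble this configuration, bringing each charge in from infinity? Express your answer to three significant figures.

1.02×10⁻⁶ J

The assembly work is the sum of pairwise potential energies, U = Σ_{i<j} kqᵢqⱼ/rᵢⱼ.
All three pair separations equal the side length, 1.09 m.
U = (2.22×10⁻⁷) + (5.56×10⁻⁷) + (2.39×10⁻⁷) = 1.02×10⁻⁶ J.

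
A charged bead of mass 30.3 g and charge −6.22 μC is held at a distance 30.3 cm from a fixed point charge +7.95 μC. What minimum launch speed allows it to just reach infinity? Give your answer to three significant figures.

To just escape, total mechanical energy must reach zero at infinity: ½mv²_min + U = 0, so ½mv²_min = −U = |kQq|/r.
|U| = |kQq|/r = (8.99×10⁹ N·m²/C²)(7.95×10⁻⁶)(6.22×10⁻⁶)/(0.303) = 1.47 J.
v_min = √(2|U|/m) = √(2·1.47/0.0303) = 9.84 m/s.

9.84 m/s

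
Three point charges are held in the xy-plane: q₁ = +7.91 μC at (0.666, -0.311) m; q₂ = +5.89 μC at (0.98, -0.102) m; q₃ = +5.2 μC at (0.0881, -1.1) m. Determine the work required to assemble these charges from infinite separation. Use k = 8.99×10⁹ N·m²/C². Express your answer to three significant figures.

1.69 J

The work to assemble the configuration equals its total potential energy, U = Σ kqᵢqⱼ/rᵢⱼ over all pairs.
Pair separations: r₁₂ = 0.377 m, r₁₃ = 0.978 m, r₂₃ = 1.34 m.
U = (1.11) + (0.378) + (0.206) = 1.69 J.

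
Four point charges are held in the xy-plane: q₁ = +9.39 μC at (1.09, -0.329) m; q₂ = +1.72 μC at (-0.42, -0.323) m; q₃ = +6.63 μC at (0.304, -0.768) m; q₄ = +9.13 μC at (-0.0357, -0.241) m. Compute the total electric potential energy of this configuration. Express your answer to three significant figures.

2.75 J

The assembly work is the sum of pairwise potential energies, U = Σ_{i<j} kqᵢqⱼ/rᵢⱼ.
Pair separations: r₁₂ = 1.51 m, r₁₃ = 0.900 m, r₁₄ = 1.13 m, r₂₃ = 0.850 m, r₂₄ = 0.393 m, r₃₄ = 0.627 m.
Summing all 6 pair terms gives U = 2.75 J.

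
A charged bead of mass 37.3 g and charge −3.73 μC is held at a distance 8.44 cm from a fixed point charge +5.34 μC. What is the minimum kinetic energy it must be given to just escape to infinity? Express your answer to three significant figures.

2.12 J

To just escape, total mechanical energy must reach zero at infinity: ½mv²_min + U = 0, so ½mv²_min = −U = |kQq|/r.
|U| = |kQq|/r = (8.99×10⁹ N·m²/C²)(5.34×10⁻⁶)(3.73×10⁻⁶)/(0.0844) = 2.12 J.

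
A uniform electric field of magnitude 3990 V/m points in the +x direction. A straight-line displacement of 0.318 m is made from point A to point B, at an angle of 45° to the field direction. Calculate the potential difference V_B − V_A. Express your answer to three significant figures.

Only the component of displacement along E changes the potential: ΔV = −E·d·cosθ.
ΔV = −(3990 V/m)(0.318 m)cos45° = -897 V.

-897 V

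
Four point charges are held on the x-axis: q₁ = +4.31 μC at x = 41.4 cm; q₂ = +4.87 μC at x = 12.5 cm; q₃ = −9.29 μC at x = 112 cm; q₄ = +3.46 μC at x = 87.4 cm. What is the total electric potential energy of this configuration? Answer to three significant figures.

The work to assemble the configuration equals its total potential energy, U = Σ kqᵢqⱼ/rᵢⱼ over all pairs.
Pair separations: r₁₂ = 0.289 m, r₁₃ = 0.706 m, r₁₄ = 0.460 m, r₂₃ = 0.995 m, r₂₄ = 0.749 m, r₃₄ = 0.246 m.
Summing all 6 pair terms gives U = -0.947 J.

-0.947 J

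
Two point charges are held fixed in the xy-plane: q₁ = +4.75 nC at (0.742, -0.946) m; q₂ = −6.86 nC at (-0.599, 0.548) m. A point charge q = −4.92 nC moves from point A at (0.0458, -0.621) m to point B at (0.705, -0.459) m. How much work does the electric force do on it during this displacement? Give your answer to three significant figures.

2.00×10⁻⁷ J

The work done by the electric force is W_field = −ΔU = −q(V_B − V_A) = q(V_A − V_B).
At A: distances to the source charges are 0.768 m, 1.34 m; V_A = Σ kqᵢ/rᵢ = 9.38 V.
At B: distances to the source charges are 0.488 m, 1.65 m; V_B = Σ kqᵢ/rᵢ = 50.0 V.
ΔV = V_B − V_A = 40.6 V.
W_field = −qΔV = −(-4.92×10⁻⁹ C)(40.6 V) = 2.00×10⁻⁷ J.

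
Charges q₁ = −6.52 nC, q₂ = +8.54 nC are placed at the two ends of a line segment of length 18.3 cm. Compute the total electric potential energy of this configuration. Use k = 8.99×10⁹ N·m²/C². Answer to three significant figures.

The assembly work is the sum of pairwise potential energies, U = Σ_{i<j} kqᵢqⱼ/rᵢⱼ.
The separation is r = 0.183 m.
U = (-2.74×10⁻⁶) = -2.74×10⁻⁶ J.

-2.74×10⁻⁶ J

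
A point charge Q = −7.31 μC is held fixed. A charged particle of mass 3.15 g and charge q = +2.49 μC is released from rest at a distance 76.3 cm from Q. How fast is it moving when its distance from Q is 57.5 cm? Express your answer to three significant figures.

6.67 m/s

Only the electrostatic force acts, so mechanical energy is conserved: ½mv² = U₁ − U₂ = kQq(1/r₁ − 1/r₂).
U₁ − U₂ = (8.99×10⁹ N·m²/C²)(-7.31×10⁻⁶ C)(2.49×10⁻⁶ C)(1/0.763 − 1/0.575) = 0.0701 J.
v = √(2·0.0701/3.15×10⁻³) = 6.67 m/s.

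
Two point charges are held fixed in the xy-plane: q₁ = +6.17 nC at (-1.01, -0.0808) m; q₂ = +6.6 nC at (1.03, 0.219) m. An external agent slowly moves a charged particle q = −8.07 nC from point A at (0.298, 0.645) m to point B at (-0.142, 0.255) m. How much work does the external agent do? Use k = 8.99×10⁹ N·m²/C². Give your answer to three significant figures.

-2.47×10⁻⁸ J

For quasistatic motion the external work equals the change in potential energy: W_ext = qΔV = q(V_B − V_A).
At A: distances to the source charges are 1.50 m, 0.847 m; V_A = Σ kqᵢ/rᵢ = 107 V.
At B: distances to the source charges are 0.931 m, 1.17 m; V_B = Σ kqᵢ/rᵢ = 110 V.
ΔV = V_B − V_A = 3.06 V.
W_ext = qΔV = (-8.07×10⁻⁹ C)(3.06 V) = -2.47×10⁻⁸ J.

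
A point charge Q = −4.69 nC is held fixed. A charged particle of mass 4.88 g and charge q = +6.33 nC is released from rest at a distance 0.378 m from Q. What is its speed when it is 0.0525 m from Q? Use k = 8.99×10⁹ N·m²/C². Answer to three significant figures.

Only the electrostatic force acts, so mechanical energy is conserved: ½mv² = U₁ − U₂ = kQq(1/r₁ − 1/r₂).
U₁ − U₂ = (8.99×10⁹ N·m²/C²)(-4.69×10⁻⁹ C)(6.33×10⁻⁹ C)(1/0.378 − 1/0.0525) = 4.38×10⁻⁶ J.
v = √(2·4.38×10⁻⁶/4.88×10⁻³) = 0.0424 m/s.

0.0424 m/s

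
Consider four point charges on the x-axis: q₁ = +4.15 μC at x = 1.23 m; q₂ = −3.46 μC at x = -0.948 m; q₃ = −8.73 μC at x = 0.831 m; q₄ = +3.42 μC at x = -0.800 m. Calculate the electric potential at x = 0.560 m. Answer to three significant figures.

Electric potential is a scalar, so the contributions from each charge add algebraically: V = Σ kqᵢ/rᵢ.
Distances from the field point to each charge: r₁ = 0.670 m, r₂ = 1.51 m, r₃ = 0.271 m, r₄ = 1.36 m.
V = k[(4.15×10⁻⁶)/(0.670) + (-3.46×10⁻⁶)/(1.51) + (-8.73×10⁻⁶)/(0.271) + (3.42×10⁻⁶)/(1.36)] = -2.32×10⁵ V.

-2.32×10⁵ V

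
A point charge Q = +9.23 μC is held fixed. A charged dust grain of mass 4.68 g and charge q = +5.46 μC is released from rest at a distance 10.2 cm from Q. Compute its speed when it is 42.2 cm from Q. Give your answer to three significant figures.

Only the electrostatic force acts, so mechanical energy is conserved: ½mv² = U₁ − U₂ = kQq(1/r₁ − 1/r₂).
U₁ − U₂ = (8.99×10⁹ N·m²/C²)(9.23×10⁻⁶ C)(5.46×10⁻⁶ C)(1/0.102 − 1/0.422) = 3.37 J.
v = √(2·3.37/4.68×10⁻³) = 37.9 m/s.

37.9 m/s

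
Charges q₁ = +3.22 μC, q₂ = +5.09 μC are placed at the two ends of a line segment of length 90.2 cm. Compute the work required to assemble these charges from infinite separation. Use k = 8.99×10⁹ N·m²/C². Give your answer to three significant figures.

0.163 J

The work to assemble the configuration equals its total potential energy, U = Σ kqᵢqⱼ/rᵢⱼ over all pairs.
The separation is r = 0.902 m.
U = (0.163) = 0.163 J.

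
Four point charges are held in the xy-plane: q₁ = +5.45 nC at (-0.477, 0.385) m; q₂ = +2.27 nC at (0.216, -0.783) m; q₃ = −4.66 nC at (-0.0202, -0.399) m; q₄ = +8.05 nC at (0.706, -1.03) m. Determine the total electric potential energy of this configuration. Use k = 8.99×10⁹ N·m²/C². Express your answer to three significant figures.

-2.18×10⁻⁷ J

The work to assemble the configuration equals its total potential energy, U = Σ kqᵢqⱼ/rᵢⱼ over all pairs.
Pair separations: r₁₂ = 1.36 m, r₁₃ = 0.907 m, r₁₄ = 1.84 m, r₂₃ = 0.451 m, r₂₄ = 0.549 m, r₃₄ = 0.962 m.
Summing all 6 pair terms gives U = -2.18×10⁻⁷ J.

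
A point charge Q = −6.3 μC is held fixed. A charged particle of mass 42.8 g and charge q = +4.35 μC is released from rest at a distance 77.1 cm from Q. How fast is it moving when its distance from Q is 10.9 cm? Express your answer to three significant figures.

Only the electrostatic force acts, so mechanical energy is conserved: ½mv² = U₁ − U₂ = kQq(1/r₁ − 1/r₂).
U₁ − U₂ = (8.99×10⁹ N·m²/C²)(-6.30×10⁻⁶ C)(4.35×10⁻⁶ C)(1/0.771 − 1/0.109) = 1.94 J.
v = √(2·1.94/0.0428) = 9.52 m/s.

9.52 m/s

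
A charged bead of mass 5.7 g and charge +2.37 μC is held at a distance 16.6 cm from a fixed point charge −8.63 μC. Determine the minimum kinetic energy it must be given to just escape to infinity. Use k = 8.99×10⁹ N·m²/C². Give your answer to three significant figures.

1.11 J

To just escape, total mechanical energy must reach zero at infinity: ½mv²_min + U = 0, so ½mv²_min = −U = |kQq|/r.
|U| = |kQq|/r = (8.99×10⁹ N·m²/C²)(8.63×10⁻⁶)(2.37×10⁻⁶)/(0.166) = 1.11 J.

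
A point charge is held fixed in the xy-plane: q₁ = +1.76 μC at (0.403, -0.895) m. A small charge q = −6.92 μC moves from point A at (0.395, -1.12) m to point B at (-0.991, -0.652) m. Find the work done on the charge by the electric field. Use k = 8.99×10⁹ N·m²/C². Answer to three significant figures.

The work done by the electric force is W_field = −ΔU = −q(V_B − V_A) = q(V_A − V_B).
At A: distance to the source charge is 0.225 m; V_A = kq₁/r = 7.03×10⁴ V.
At B: distance to the source charge is 1.42 m; V_B = kq₁/r = 1.12×10⁴ V.
ΔV = V_B − V_A = -5.91×10⁴ V.
W_field = −qΔV = −(-6.92×10⁻⁶ C)(-5.91×10⁴ V) = -0.409 J.

-0.409 J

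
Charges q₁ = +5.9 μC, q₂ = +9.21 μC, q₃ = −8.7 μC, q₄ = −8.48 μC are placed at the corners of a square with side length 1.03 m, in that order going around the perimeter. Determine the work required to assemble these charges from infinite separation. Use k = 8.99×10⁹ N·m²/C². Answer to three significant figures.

-0.817 J

The work to assemble the configuration equals its total potential energy, U = Σ kqᵢqⱼ/rᵢⱼ over all pairs.
The four side pairs have separation 1.03 m and the two diagonal pairs 1.46 m.
Summing all 6 pair terms gives U = -0.817 J.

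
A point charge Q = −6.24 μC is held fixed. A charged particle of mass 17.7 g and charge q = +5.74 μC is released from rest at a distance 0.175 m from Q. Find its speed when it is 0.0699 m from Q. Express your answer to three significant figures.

Only the electrostatic force acts, so mechanical energy is conserved: ½mv² = U₁ − U₂ = kQq(1/r₁ − 1/r₂).
U₁ − U₂ = (8.99×10⁹ N·m²/C²)(-6.24×10⁻⁶ C)(5.74×10⁻⁶ C)(1/0.175 − 1/0.0699) = 2.77 J.
v = √(2·2.77/0.0177) = 17.7 m/s.

17.7 m/s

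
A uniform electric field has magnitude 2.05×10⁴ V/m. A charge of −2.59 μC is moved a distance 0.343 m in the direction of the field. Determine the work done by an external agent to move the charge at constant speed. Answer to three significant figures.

0.0182 J

The potential change for a displacement 0.343 m in the direction of the field is ΔV = −Ed = -7030 V.
W_ext = qΔV = 0.0182 J.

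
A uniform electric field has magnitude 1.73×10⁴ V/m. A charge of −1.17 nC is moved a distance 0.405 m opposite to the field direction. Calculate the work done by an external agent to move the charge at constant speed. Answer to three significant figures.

-8.20×10⁻⁶ J

The potential change for a displacement 0.405 m opposite to the field direction is ΔV = +Ed = 7010 V.
W_ext = qΔV = -8.20×10⁻⁶ J.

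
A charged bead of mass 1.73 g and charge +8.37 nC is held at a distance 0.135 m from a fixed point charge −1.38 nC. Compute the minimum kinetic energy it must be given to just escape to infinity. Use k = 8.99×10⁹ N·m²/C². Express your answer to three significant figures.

7.69×10⁻⁷ J

To just escape, total mechanical energy must reach zero at infinity: ½mv²_min + U = 0, so ½mv²_min = −U = |kQq|/r.
|U| = |kQq|/r = (8.99×10⁹ N·m²/C²)(1.38×10⁻⁹)(8.37×10⁻⁹)/(0.135) = 7.69×10⁻⁷ J.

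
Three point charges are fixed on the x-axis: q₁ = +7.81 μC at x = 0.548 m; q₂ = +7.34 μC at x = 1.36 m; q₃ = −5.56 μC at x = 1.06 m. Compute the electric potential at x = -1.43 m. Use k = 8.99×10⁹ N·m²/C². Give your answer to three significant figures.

3.91×10⁴ V

Electric potential is a scalar, so the contributions from each charge add algebraically: V = Σ kqᵢ/rᵢ.
Distances from the field point to each charge: r₁ = 1.98 m, r₂ = 2.79 m, r₃ = 2.49 m.
V = k[(7.81×10⁻⁶)/(1.98) + (7.34×10⁻⁶)/(2.79) + (-5.56×10⁻⁶)/(2.49)] = 3.91×10⁴ V.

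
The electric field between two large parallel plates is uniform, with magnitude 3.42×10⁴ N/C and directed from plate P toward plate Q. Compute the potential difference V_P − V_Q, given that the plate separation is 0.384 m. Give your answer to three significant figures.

In a uniform field, potential decreases in the direction of E: ΔV = −E·d for a displacement d parallel to E.
Going from Q to P is a displacement of 0.384 m opposite to the field, so V_P − V_Q = +Ed = 1.31×10⁴ V.

1.31×10⁴ V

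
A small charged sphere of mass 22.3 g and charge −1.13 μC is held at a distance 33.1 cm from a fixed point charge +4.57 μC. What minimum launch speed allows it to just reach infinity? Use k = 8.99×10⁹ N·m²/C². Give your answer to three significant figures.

3.55 m/s

To just escape, total mechanical energy must reach zero at infinity: ½mv²_min + U = 0, so ½mv²_min = −U = |kQq|/r.
|U| = |kQq|/r = (8.99×10⁹ N·m²/C²)(4.57×10⁻⁶)(1.13×10⁻⁶)/(0.331) = 0.140 J.
v_min = √(2|U|/m) = √(2·0.140/0.0223) = 3.55 m/s.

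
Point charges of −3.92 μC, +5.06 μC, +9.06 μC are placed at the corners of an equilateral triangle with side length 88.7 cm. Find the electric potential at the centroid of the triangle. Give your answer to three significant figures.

Electric potential is a scalar, so the contributions from each charge add algebraically: V = Σ kqᵢ/rᵢ.
The distance from each vertex to the centroid is a/√3 = 0.512 m.
V = k[(-3.92×10⁻⁶)/(0.512) + (5.06×10⁻⁶)/(0.512) + (9.06×10⁻⁶)/(0.512)] = 1.79×10⁵ V.

1.79×10⁵ V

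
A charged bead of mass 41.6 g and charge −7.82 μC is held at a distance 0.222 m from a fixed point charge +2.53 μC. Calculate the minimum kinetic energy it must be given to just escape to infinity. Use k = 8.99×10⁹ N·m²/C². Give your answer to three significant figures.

To just escape, total mechanical energy must reach zero at infinity: ½mv²_min + U = 0, so ½mv²_min = −U = |kQq|/r.
|U| = |kQq|/r = (8.99×10⁹ N·m²/C²)(2.53×10⁻⁶)(7.82×10⁻⁶)/(0.222) = 0.801 J.

0.801 J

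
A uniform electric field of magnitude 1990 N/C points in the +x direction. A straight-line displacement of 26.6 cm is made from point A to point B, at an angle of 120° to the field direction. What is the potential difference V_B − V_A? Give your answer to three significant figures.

Only the component of displacement along E changes the potential: ΔV = −E·d·cosθ.
ΔV = −(1990 V/m)(0.266 m)cos120° = 265 V.

265 V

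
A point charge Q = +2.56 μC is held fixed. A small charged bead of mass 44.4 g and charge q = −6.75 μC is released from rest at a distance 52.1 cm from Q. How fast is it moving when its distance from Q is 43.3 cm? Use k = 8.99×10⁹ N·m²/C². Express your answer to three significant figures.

Only the electrostatic force acts, so mechanical energy is conserved: ½mv² = U₁ − U₂ = kQq(1/r₁ − 1/r₂).
U₁ − U₂ = (8.99×10⁹ N·m²/C²)(2.56×10⁻⁶ C)(-6.75×10⁻⁶ C)(1/0.521 − 1/0.433) = 0.0606 J.
v = √(2·0.0606/0.0444) = 1.65 m/s.

1.65 m/s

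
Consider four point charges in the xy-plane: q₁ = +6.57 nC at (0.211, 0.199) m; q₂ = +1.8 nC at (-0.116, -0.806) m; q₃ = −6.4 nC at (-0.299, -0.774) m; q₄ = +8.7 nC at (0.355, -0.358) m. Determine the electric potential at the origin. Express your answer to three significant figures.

309 V

Electric potential is a scalar, so the contributions from each charge add algebraically: V = Σ kqᵢ/rᵢ.
Distances from the field point to each charge: r₁ = 0.290 m, r₂ = 0.814 m, r₃ = 0.830 m, r₄ = 0.504 m.
V = k[(6.57×10⁻⁹)/(0.290) + (1.80×10⁻⁹)/(0.814) + (-6.40×10⁻⁹)/(0.830) + (8.70×10⁻⁹)/(0.504)] = 309 V.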